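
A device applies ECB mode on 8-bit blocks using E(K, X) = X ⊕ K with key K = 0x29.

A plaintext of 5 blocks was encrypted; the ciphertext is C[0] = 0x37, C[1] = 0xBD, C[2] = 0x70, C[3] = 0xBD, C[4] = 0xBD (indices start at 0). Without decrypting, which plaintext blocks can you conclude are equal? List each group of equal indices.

P[1] = P[3] = P[4]

ECB encrypts each block independently with the same key, so equal ciphertext blocks imply equal plaintext blocks.
C[1] = C[3] = C[4] = 0xBD, so P[1] = P[3] = P[4].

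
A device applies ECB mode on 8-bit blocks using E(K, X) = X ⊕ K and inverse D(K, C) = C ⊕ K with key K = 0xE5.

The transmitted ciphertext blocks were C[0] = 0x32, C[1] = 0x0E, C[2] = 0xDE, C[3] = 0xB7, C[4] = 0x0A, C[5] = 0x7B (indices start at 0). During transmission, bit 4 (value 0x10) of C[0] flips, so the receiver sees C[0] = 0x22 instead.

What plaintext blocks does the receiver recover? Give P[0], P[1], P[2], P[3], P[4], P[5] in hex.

ECB decryption: P_i = D(K, C_i).
Only C[0] changed, to 0x22. In ECB, a change in C_i affects only P_i. Decrypting the received ciphertext:
P[0]: D(K, 0x22) = 0xC7.
P[1]: D(K, 0x0E) = 0xEB.
P[2]: D(K, 0xDE) = 0x3B.
P[3]: D(K, 0xB7) = 0x52.
P[4]: D(K, 0x0A) = 0xEF.
P[5]: D(K, 0x7B) = 0x9E.
Blocks that differ from the original plaintext: P[0].

P[0] = 0xC7, P[1] = 0xEB, P[2] = 0x3B, P[3] = 0x52, P[4] = 0xEF, P[5] = 0x9E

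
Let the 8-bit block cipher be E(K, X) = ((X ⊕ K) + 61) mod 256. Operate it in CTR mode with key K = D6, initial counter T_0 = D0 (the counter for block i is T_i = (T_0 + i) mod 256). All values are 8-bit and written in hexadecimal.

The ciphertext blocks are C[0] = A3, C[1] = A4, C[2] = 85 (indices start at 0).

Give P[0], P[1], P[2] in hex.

CTR decryption: S_i = E(K, T_i) where T_i is the counter for block i; P_i = C_i ⊕ S_i.
P[0]: T = D0, S = E(K, T) = 67; A3 ⊕ 67 = C4.
P[1]: T = D1, S = E(K, T) = 68; A4 ⊕ 68 = CC.
P[2]: T = D2, S = E(K, T) = 65; 85 ⊕ 65 = E0.

P[0] = C4, P[1] = CC, P[2] = E0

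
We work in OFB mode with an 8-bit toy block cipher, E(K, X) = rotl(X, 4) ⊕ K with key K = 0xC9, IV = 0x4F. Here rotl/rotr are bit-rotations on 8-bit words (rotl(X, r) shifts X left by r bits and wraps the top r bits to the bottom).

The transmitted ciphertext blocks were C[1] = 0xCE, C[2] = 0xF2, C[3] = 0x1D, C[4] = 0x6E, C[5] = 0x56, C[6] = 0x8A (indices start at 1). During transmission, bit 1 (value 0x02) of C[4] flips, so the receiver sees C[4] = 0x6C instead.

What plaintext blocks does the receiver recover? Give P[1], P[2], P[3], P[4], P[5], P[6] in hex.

P[1] = 0xF3, P[2] = 0xE8, P[3] = 0x75, P[4] = 0x23, P[5] = 0x6B, P[6] = 0x90

OFB decryption: S_i = E(K, S_{i−1}) with S_{0} = IV; P_i = C_i ⊕ S_i.
Only C[4] changed, to 0x6C. In OFB, a change in C_i flips the same bit in P_i only; the keystream is unaffected. Decrypting the received ciphertext:
P[1]: S = E(K, 0x4F) = 0x3D; 0xCE ⊕ 0x3D = 0xF3.
P[2]: S = E(K, 0x3D) = 0x1A; 0xF2 ⊕ 0x1A = 0xE8.
P[3]: S = E(K, 0x1A) = 0x68; 0x1D ⊕ 0x68 = 0x75.
P[4]: S = E(K, 0x68) = 0x4F; 0x6C ⊕ 0x4F = 0x23.
P[5]: S = E(K, 0x4F) = 0x3D; 0x56 ⊕ 0x3D = 0x6B.
P[6]: S = E(K, 0x3D) = 0x1A; 0x8A ⊕ 0x1A = 0x90.
Blocks that differ from the original plaintext: P[4].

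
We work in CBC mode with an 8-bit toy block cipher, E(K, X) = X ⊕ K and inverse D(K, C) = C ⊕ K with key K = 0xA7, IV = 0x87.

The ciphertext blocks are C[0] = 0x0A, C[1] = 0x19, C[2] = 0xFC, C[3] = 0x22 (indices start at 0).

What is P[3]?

CBC decryption: P_i = D(K, C_i) ⊕ C_{i−1}, with C_{−1} = IV.
P[3]: D(K, 0x22) = 0x85; 0x85 ⊕ 0xFC = 0x79.

P[3] = 0x79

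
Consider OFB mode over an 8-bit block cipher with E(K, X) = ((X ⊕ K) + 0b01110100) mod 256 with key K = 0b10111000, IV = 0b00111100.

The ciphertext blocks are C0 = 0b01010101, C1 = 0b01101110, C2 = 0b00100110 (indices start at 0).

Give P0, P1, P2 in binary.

P0 = 0b10101101, P1 = 0b11011010, P2 = 0b10100110

OFB decryption: S_i = E(K, S_{i−1}) with S_{−1} = IV; P_i = C_i ⊕ S_i.
P0: S = E(K, 0b00111100) = 0b11111000; 0b01010101 ⊕ 0b11111000 = 0b10101101.
P1: S = E(K, 0b11111000) = 0b10110100; 0b01101110 ⊕ 0b10110100 = 0b11011010.
P2: S = E(K, 0b10110100) = 0b10000000; 0b00100110 ⊕ 0b10000000 = 0b10100110.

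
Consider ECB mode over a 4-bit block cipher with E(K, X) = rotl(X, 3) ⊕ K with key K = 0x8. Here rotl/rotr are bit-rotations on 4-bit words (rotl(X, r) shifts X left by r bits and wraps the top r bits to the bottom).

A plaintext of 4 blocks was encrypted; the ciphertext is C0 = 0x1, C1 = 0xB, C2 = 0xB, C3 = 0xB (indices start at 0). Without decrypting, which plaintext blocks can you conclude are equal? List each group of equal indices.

ECB encrypts each block independently with the same key, so equal ciphertext blocks imply equal plaintext blocks.
C1 = C2 = C3 = 0xB, so P1 = P2 = P3.

P1 = P2 = P3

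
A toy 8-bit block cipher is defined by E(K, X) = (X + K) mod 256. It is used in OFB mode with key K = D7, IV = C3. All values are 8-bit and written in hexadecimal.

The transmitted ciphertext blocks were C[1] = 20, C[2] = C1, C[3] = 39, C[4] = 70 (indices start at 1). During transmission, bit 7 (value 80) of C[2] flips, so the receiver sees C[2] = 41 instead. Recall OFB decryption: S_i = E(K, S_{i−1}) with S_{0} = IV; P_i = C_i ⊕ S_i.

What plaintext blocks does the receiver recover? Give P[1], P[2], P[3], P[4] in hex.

P[1] = BA, P[2] = 30, P[3] = 71, P[4] = 6F

Only C[2] changed, to 41. In OFB, a change in C_i flips the same bit in P_i only; the keystream is unaffected. Decrypting the received ciphertext:
P[1]: S = E(K, C3) = 9A; 20 ⊕ 9A = BA.
P[2]: S = E(K, 9A) = 71; 41 ⊕ 71 = 30.
P[3]: S = E(K, 71) = 48; 39 ⊕ 48 = 71.
P[4]: S = E(K, 48) = 1F; 70 ⊕ 1F = 6F.
Blocks that differ from the original plaintext: P[2].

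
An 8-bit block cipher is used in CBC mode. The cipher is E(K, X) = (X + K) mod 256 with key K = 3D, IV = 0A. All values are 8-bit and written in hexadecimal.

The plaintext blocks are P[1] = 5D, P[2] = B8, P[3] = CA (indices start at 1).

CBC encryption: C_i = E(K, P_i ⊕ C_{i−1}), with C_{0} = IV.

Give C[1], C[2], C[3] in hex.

C[1]: P[1] ⊕ 0A = 57; E(K, 57) = 94.
C[2]: P[2] ⊕ 94 = 2C; E(K, 2C) = 69.
C[3]: P[3] ⊕ 69 = A3; E(K, A3) = E0.

C[1] = 94, C[2] = 69, C[3] = E0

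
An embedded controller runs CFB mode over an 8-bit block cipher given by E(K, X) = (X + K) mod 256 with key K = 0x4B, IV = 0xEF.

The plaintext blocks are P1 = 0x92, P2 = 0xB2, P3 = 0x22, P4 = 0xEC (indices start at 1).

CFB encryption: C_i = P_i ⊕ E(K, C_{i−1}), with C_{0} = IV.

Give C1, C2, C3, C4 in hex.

C1 = 0xA8, C2 = 0x41, C3 = 0xAE, C4 = 0x15

C1: E(K, 0xEF) = 0x3A; 0x92 ⊕ 0x3A = 0xA8.
C2: E(K, 0xA8) = 0xF3; 0xB2 ⊕ 0xF3 = 0x41.
C3: E(K, 0x41) = 0x8C; 0x22 ⊕ 0x8C = 0xAE.
C4: E(K, 0xAE) = 0xF9; 0xEC ⊕ 0xF9 = 0x15.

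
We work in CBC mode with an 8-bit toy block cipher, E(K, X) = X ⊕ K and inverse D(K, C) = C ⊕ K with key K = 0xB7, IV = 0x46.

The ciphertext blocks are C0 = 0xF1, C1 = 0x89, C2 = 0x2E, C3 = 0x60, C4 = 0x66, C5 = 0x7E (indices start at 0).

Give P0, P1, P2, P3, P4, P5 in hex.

CBC decryption: P_i = D(K, C_i) ⊕ C_{i−1}, with C_{−1} = IV.
P0: D(K, 0xF1) = 0x46; 0x46 ⊕ 0x46 = 0x00.
P1: D(K, 0x89) = 0x3E; 0x3E ⊕ 0xF1 = 0xCF.
P2: D(K, 0x2E) = 0x99; 0x99 ⊕ 0x89 = 0x10.
P3: D(K, 0x60) = 0xD7; 0xD7 ⊕ 0x2E = 0xF9.
P4: D(K, 0x66) = 0xD1; 0xD1 ⊕ 0x60 = 0xB1.
P5: D(K, 0x7E) = 0xC9; 0xC9 ⊕ 0x66 = 0xAF.

P0 = 0x00, P1 = 0xCF, P2 = 0x10, P3 = 0xF9, P4 = 0xB1, P5 = 0xAF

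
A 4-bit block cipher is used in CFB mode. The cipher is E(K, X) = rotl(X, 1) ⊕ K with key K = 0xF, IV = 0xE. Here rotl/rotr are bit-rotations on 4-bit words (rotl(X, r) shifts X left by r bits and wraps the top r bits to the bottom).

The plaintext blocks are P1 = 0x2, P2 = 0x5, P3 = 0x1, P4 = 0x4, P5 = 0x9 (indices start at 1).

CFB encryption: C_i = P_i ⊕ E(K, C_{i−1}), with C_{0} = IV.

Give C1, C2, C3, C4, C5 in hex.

C1 = 0x0, C2 = 0xA, C3 = 0xB, C4 = 0xC, C5 = 0xF

C1: E(K, 0xE) = 0x2; 0x2 ⊕ 0x2 = 0x0.
C2: E(K, 0x0) = 0xF; 0x5 ⊕ 0xF = 0xA.
C3: E(K, 0xA) = 0xA; 0x1 ⊕ 0xA = 0xB.
C4: E(K, 0xB) = 0x8; 0x4 ⊕ 0x8 = 0xC.
C5: E(K, 0xC) = 0x6; 0x9 ⊕ 0x6 = 0xF.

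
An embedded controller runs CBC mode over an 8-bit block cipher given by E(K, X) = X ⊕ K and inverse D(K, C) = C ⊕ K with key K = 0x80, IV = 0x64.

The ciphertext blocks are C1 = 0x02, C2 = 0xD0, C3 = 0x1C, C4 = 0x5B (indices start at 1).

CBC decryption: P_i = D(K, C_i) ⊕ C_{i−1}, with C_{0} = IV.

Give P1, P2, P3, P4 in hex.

P1 = 0xE6, P2 = 0x52, P3 = 0x4C, P4 = 0xC7

P1: D(K, 0x02) = 0x82; 0x82 ⊕ 0x64 = 0xE6.
P2: D(K, 0xD0) = 0x50; 0x50 ⊕ 0x02 = 0x52.
P3: D(K, 0x1C) = 0x9C; 0x9C ⊕ 0xD0 = 0x4C.
P4: D(K, 0x5B) = 0xDB; 0xDB ⊕ 0x1C = 0xC7.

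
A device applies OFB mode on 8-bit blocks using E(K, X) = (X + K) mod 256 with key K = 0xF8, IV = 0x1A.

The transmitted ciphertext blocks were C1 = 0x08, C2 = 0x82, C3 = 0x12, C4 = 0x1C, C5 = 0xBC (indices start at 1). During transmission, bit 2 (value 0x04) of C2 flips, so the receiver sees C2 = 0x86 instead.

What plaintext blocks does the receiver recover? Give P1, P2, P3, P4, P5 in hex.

OFB decryption: S_i = E(K, S_{i−1}) with S_{0} = IV; P_i = C_i ⊕ S_i.
Only C2 changed, to 0x86. In OFB, a change in C_i flips the same bit in P_i only; the keystream is unaffected. Decrypting the received ciphertext:
P1: S = E(K, 0x1A) = 0x12; 0x08 ⊕ 0x12 = 0x1A.
P2: S = E(K, 0x12) = 0x0A; 0x86 ⊕ 0x0A = 0x8C.
P3: S = E(K, 0x0A) = 0x02; 0x12 ⊕ 0x02 = 0x10.
P4: S = E(K, 0x02) = 0xFA; 0x1C ⊕ 0xFA = 0xE6.
P5: S = E(K, 0xFA) = 0xF2; 0xBC ⊕ 0xF2 = 0x4E.
Blocks that differ from the original plaintext: P2.

P1 = 0x1A, P2 = 0x8C, P3 = 0x10, P4 = 0xE6, P5 = 0x4E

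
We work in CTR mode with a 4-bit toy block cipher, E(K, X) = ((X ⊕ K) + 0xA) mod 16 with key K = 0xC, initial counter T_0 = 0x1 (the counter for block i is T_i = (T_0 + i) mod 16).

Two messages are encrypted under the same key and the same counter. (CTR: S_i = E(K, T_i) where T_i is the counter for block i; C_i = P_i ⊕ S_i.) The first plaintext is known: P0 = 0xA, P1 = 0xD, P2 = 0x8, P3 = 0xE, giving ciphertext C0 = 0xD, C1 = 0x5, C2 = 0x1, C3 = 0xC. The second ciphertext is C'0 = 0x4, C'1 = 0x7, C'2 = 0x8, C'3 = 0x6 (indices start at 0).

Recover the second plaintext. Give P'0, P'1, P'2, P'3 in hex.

In CTR with a reused counter, both messages share the same keystream S_i, so C_i ⊕ C'_i = P_i ⊕ P'_i and thus P'_i = P_i ⊕ C_i ⊕ C'_i.
P'0: 0xA ⊕ 0xD ⊕ 0x4 = 0x3.
P'1: 0xD ⊕ 0x5 ⊕ 0x7 = 0xF.
P'2: 0x8 ⊕ 0x1 ⊕ 0x8 = 0x1.
P'3: 0xE ⊕ 0xC ⊕ 0x6 = 0x4.

P'0 = 0x3, P'1 = 0xF, P'2 = 0x1, P'3 = 0x4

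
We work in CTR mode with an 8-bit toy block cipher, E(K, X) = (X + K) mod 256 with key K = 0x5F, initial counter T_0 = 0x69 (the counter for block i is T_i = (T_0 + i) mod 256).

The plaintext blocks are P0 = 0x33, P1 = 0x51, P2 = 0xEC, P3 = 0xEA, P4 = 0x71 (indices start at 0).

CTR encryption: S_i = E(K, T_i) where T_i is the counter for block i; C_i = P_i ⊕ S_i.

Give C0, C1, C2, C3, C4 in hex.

C0 = 0xFB, C1 = 0x98, C2 = 0x26, C3 = 0x21, C4 = 0xBD

C0: T = 0x69, S = E(K, T) = 0xC8; 0x33 ⊕ 0xC8 = 0xFB.
C1: T = 0x6A, S = E(K, T) = 0xC9; 0x51 ⊕ 0xC9 = 0x98.
C2: T = 0x6B, S = E(K, T) = 0xCA; 0xEC ⊕ 0xCA = 0x26.
C3: T = 0x6C, S = E(K, T) = 0xCB; 0xEA ⊕ 0xCB = 0x21.
C4: T = 0x6D, S = E(K, T) = 0xCC; 0x71 ⊕ 0xCC = 0xBD.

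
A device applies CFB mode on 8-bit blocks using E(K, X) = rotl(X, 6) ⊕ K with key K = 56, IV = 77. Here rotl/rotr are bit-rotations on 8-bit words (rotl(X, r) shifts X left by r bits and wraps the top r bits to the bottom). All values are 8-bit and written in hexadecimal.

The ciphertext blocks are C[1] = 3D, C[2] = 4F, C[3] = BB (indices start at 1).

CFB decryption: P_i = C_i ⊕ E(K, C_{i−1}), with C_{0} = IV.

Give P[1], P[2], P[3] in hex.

P[1] = B6, P[2] = 56, P[3] = 3E

P[1]: E(K, 77) = 8B; 3D ⊕ 8B = B6.
P[2]: E(K, 3D) = 19; 4F ⊕ 19 = 56.
P[3]: E(K, 4F) = 85; BB ⊕ 85 = 3E.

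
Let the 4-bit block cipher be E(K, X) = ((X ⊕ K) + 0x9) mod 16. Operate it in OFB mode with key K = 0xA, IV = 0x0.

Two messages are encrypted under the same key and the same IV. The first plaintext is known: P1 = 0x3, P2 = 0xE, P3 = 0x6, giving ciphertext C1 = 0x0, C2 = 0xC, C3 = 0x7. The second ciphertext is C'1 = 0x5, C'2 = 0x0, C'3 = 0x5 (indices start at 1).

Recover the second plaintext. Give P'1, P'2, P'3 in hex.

In OFB with a reused IV, both messages share the same keystream S_i, so C_i ⊕ C'_i = P_i ⊕ P'_i and thus P'_i = P_i ⊕ C_i ⊕ C'_i.
P'1: 0x3 ⊕ 0x0 ⊕ 0x5 = 0x6.
P'2: 0xE ⊕ 0xC ⊕ 0x0 = 0x2.
P'3: 0x6 ⊕ 0x7 ⊕ 0x5 = 0x4.

P'1 = 0x6, P'2 = 0x2, P'3 = 0x4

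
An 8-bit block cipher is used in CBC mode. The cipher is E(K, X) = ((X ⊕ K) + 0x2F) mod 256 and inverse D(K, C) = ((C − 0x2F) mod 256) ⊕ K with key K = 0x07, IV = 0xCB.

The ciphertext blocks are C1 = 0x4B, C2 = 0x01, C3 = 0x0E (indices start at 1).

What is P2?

P2 = 0x9E

CBC decryption: P_i = D(K, C_i) ⊕ C_{i−1}, with C_{0} = IV.
P2: D(K, 0x01) = 0xD5; 0xD5 ⊕ 0x4B = 0x9E.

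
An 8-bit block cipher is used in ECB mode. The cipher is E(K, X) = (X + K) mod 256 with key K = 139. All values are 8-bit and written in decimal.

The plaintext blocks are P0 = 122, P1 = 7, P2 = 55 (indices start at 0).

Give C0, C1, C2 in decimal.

ECB encryption: C_i = E(K, P_i).
C0: E(K, 122) = 5.
C1: E(K, 7) = 146.
C2: E(K, 55) = 194.

C0 = 5, C1 = 146, C2 = 194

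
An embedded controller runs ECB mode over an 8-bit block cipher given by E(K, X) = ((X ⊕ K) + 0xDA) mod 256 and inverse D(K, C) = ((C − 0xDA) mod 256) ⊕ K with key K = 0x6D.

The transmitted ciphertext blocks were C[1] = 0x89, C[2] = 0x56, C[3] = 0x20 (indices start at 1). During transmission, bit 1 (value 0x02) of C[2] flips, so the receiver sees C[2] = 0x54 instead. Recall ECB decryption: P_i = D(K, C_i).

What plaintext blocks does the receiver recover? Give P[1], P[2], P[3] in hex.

Only C[2] changed, to 0x54. In ECB, a change in C_i affects only P_i. Decrypting the received ciphertext:
P[1]: D(K, 0x89) = 0xC2.
P[2]: D(K, 0x54) = 0x17.
P[3]: D(K, 0x20) = 0x2B.
Blocks that differ from the original plaintext: P[2].

P[1] = 0xC2, P[2] = 0x17, P[3] = 0x2B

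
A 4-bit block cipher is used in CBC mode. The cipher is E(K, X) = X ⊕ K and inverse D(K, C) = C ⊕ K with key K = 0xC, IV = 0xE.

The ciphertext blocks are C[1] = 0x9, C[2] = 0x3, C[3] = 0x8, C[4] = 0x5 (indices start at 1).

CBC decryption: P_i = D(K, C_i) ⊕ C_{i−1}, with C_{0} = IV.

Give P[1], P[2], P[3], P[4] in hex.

P[1] = 0xB, P[2] = 0x6, P[3] = 0x7, P[4] = 0x1

P[1]: D(K, 0x9) = 0x5; 0x5 ⊕ 0xE = 0xB.
P[2]: D(K, 0x3) = 0xF; 0xF ⊕ 0x9 = 0x6.
P[3]: D(K, 0x8) = 0x4; 0x4 ⊕ 0x3 = 0x7.
P[4]: D(K, 0x5) = 0x9; 0x9 ⊕ 0x8 = 0x1.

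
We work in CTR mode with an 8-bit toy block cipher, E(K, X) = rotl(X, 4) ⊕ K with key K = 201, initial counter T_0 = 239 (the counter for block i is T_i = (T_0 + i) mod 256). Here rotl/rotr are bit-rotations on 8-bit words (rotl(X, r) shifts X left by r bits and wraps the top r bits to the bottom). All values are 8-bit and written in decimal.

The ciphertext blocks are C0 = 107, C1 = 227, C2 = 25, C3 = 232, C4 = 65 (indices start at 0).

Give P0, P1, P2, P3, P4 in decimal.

CTR decryption: S_i = E(K, T_i) where T_i is the counter for block i; P_i = C_i ⊕ S_i.
P0: T = 239, S = E(K, T) = 55; 107 ⊕ 55 = 92.
P1: T = 240, S = E(K, T) = 198; 227 ⊕ 198 = 37.
P2: T = 241, S = E(K, T) = 214; 25 ⊕ 214 = 207.
P3: T = 242, S = E(K, T) = 230; 232 ⊕ 230 = 14.
P4: T = 243, S = E(K, T) = 246; 65 ⊕ 246 = 183.

P0 = 92, P1 = 37, P2 = 207, P3 = 14, P4 = 183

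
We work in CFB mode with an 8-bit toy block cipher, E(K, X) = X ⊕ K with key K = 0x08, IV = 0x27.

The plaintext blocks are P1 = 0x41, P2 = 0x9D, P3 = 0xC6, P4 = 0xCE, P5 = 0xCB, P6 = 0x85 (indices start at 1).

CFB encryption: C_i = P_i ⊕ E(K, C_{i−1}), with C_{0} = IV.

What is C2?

C2 = 0xFB

C1: E(K, 0x27) = 0x2F; 0x41 ⊕ 0x2F = 0x6E.
C2: E(K, 0x6E) = 0x66; 0x9D ⊕ 0x66 = 0xFB.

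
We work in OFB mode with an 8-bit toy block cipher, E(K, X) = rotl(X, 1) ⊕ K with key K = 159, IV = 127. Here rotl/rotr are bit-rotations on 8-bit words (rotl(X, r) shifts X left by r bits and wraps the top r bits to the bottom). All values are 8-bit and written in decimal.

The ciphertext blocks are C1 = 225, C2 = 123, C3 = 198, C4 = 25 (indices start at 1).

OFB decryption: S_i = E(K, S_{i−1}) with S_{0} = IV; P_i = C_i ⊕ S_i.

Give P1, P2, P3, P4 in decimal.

P1 = 128, P2 = 38, P3 = 227, P4 = 204

P1: S = E(K, 127) = 97; 225 ⊕ 97 = 128.
P2: S = E(K, 97) = 93; 123 ⊕ 93 = 38.
P3: S = E(K, 93) = 37; 198 ⊕ 37 = 227.
P4: S = E(K, 37) = 213; 25 ⊕ 213 = 204.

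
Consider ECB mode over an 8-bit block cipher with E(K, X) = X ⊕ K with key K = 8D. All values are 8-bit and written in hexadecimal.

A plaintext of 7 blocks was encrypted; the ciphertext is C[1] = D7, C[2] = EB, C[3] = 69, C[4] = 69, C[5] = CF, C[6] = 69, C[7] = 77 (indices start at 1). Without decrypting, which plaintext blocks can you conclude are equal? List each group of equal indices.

P[3] = P[4] = P[6]

ECB encrypts each block independently with the same key, so equal ciphertext blocks imply equal plaintext blocks.
C[3] = C[4] = C[6] = 69, so P[3] = P[4] = P[6].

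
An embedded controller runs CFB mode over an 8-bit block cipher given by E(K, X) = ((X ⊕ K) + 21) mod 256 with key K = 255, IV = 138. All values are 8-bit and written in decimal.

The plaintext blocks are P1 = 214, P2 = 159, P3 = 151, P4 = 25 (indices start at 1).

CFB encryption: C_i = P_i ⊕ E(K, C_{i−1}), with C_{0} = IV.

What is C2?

C1: E(K, 138) = 138; 214 ⊕ 138 = 92.
C2: E(K, 92) = 184; 159 ⊕ 184 = 39.

C2 = 39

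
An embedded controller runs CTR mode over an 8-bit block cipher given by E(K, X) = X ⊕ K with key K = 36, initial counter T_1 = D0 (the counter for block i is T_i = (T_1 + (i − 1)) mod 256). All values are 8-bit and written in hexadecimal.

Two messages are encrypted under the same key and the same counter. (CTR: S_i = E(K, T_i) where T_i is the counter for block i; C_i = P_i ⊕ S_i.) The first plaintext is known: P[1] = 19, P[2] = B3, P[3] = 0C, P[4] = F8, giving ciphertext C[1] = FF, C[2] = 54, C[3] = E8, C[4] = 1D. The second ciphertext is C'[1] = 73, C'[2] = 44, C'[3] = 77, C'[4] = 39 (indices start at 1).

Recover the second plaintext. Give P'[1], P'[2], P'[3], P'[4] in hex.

In CTR with a reused counter, both messages share the same keystream S_i, so C_i ⊕ C'_i = P_i ⊕ P'_i and thus P'_i = P_i ⊕ C_i ⊕ C'_i.
P'[1]: 19 ⊕ FF ⊕ 73 = 95.
P'[2]: B3 ⊕ 54 ⊕ 44 = A3.
P'[3]: 0C ⊕ E8 ⊕ 77 = 93.
P'[4]: F8 ⊕ 1D ⊕ 39 = DC.

P'[1] = 95, P'[2] = A3, P'[3] = 93, P'[4] = DC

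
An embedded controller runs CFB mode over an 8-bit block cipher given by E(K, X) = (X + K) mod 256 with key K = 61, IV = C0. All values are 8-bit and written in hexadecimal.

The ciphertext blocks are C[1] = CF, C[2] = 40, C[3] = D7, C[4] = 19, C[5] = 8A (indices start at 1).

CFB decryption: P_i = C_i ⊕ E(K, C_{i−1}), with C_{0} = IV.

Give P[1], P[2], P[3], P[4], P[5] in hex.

P[1] = EE, P[2] = 70, P[3] = 76, P[4] = 21, P[5] = F0

P[1]: E(K, C0) = 21; CF ⊕ 21 = EE.
P[2]: E(K, CF) = 30; 40 ⊕ 30 = 70.
P[3]: E(K, 40) = A1; D7 ⊕ A1 = 76.
P[4]: E(K, D7) = 38; 19 ⊕ 38 = 21.
P[5]: E(K, 19) = 7A; 8A ⊕ 7A = F0.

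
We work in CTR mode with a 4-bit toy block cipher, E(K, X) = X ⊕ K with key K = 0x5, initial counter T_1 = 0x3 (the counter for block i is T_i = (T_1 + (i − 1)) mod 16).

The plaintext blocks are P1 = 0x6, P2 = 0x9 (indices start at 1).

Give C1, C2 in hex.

C1 = 0x0, C2 = 0x8

CTR encryption: S_i = E(K, T_i) where T_i is the counter for block i; C_i = P_i ⊕ S_i.
C1: T = 0x3, S = E(K, T) = 0x6; 0x6 ⊕ 0x6 = 0x0.
C2: T = 0x4, S = E(K, T) = 0x1; 0x9 ⊕ 0x1 = 0x8.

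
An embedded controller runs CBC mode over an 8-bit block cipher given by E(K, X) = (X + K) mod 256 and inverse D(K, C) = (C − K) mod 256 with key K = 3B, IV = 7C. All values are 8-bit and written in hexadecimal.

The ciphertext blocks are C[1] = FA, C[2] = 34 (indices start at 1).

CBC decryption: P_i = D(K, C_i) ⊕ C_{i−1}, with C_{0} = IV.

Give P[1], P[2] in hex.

P[1] = C3, P[2] = 03

P[1]: D(K, FA) = BF; BF ⊕ 7C = C3.
P[2]: D(K, 34) = F9; F9 ⊕ FA = 03.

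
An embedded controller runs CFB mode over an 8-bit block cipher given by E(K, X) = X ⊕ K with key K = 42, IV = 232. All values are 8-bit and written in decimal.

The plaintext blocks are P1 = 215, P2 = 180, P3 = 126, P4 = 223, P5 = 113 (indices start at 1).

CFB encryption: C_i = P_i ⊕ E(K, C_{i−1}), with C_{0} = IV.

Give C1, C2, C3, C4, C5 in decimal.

C1: E(K, 232) = 194; 215 ⊕ 194 = 21.
C2: E(K, 21) = 63; 180 ⊕ 63 = 139.
C3: E(K, 139) = 161; 126 ⊕ 161 = 223.
C4: E(K, 223) = 245; 223 ⊕ 245 = 42.
C5: E(K, 42) = 0; 113 ⊕ 0 = 113.

C1 = 21, C2 = 139, C3 = 223, C4 = 42, C5 = 113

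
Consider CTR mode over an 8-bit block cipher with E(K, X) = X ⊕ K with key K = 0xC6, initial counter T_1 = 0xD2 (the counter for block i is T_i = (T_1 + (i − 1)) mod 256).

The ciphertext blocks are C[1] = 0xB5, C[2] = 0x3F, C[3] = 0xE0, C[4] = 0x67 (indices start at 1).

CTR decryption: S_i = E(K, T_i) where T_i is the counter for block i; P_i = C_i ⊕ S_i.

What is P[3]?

P[3]: T = 0xD4, S = E(K, T) = 0x12; 0xE0 ⊕ 0x12 = 0xF2.

P[3] = 0xF2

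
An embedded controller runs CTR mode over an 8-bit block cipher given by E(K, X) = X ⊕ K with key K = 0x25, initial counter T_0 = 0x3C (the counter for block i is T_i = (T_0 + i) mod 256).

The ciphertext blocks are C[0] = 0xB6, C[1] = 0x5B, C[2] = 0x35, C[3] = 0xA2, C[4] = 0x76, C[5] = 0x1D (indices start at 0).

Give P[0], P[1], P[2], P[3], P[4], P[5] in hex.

CTR decryption: S_i = E(K, T_i) where T_i is the counter for block i; P_i = C_i ⊕ S_i.
P[0]: T = 0x3C, S = E(K, T) = 0x19; 0xB6 ⊕ 0x19 = 0xAF.
P[1]: T = 0x3D, S = E(K, T) = 0x18; 0x5B ⊕ 0x18 = 0x43.
P[2]: T = 0x3E, S = E(K, T) = 0x1B; 0x35 ⊕ 0x1B = 0x2E.
P[3]: T = 0x3F, S = E(K, T) = 0x1A; 0xA2 ⊕ 0x1A = 0xB8.
P[4]: T = 0x40, S = E(K, T) = 0x65; 0x76 ⊕ 0x65 = 0x13.
P[5]: T = 0x41, S = E(K, T) = 0x64; 0x1D ⊕ 0x64 = 0x79.

P[0] = 0xAF, P[1] = 0x43, P[2] = 0x2E, P[3] = 0xB8, P[4] = 0x13, P[5] = 0x79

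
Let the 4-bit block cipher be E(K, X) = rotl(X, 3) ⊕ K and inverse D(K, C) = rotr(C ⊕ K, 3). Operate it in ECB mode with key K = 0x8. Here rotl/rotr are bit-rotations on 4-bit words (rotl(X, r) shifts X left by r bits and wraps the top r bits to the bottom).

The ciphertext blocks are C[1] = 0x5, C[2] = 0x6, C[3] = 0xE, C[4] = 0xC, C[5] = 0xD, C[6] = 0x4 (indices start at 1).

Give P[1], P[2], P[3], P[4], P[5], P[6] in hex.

ECB decryption: P_i = D(K, C_i).
P[1]: D(K, 0x5) = 0xB.
P[2]: D(K, 0x6) = 0xD.
P[3]: D(K, 0xE) = 0xC.
P[4]: D(K, 0xC) = 0x8.
P[5]: D(K, 0xD) = 0xA.
P[6]: D(K, 0x4) = 0x9.

P[1] = 0xB, P[2] = 0xD, P[3] = 0xC, P[4] = 0x8, P[5] = 0xA, P[6] = 0x9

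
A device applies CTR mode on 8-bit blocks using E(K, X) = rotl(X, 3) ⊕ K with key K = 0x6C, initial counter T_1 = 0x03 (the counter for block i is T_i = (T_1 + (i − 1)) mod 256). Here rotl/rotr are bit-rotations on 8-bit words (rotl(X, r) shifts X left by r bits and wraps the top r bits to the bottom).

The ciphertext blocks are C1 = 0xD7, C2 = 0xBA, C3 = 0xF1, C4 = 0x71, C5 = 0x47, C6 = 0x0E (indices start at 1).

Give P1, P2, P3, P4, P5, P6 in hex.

CTR decryption: S_i = E(K, T_i) where T_i is the counter for block i; P_i = C_i ⊕ S_i.
P1: T = 0x03, S = E(K, T) = 0x74; 0xD7 ⊕ 0x74 = 0xA3.
P2: T = 0x04, S = E(K, T) = 0x4C; 0xBA ⊕ 0x4C = 0xF6.
P3: T = 0x05, S = E(K, T) = 0x44; 0xF1 ⊕ 0x44 = 0xB5.
P4: T = 0x06, S = E(K, T) = 0x5C; 0x71 ⊕ 0x5C = 0x2D.
P5: T = 0x07, S = E(K, T) = 0x54; 0x47 ⊕ 0x54 = 0x13.
P6: T = 0x08, S = E(K, T) = 0x2C; 0x0E ⊕ 0x2C = 0x22.

P1 = 0xA3, P2 = 0xF6, P3 = 0xB5, P4 = 0x2D, P5 = 0x13, P6 = 0x22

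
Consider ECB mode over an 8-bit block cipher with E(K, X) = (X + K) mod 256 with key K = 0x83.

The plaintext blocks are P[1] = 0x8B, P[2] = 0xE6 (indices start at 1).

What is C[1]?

ECB encryption: C_i = E(K, P_i).
C[1]: E(K, 0x8B) = 0x0E.

C[1] = 0x0E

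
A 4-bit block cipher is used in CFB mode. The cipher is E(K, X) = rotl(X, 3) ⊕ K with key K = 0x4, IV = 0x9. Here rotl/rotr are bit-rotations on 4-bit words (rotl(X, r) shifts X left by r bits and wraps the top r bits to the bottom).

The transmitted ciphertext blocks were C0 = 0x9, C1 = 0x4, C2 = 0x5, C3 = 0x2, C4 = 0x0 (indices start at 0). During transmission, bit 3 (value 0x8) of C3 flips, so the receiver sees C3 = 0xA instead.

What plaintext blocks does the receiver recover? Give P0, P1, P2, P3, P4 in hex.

P0 = 0x1, P1 = 0xC, P2 = 0x3, P3 = 0x4, P4 = 0x1

CFB decryption: P_i = C_i ⊕ E(K, C_{i−1}), with C_{−1} = IV.
Only C3 changed, to 0xA. In CFB, a change in C_i flips the same bit in P_i and garbles P_{i+1}. Decrypting the received ciphertext:
P0: E(K, 0x9) = 0x8; 0x9 ⊕ 0x8 = 0x1.
P1: E(K, 0x9) = 0x8; 0x4 ⊕ 0x8 = 0xC.
P2: E(K, 0x4) = 0x6; 0x5 ⊕ 0x6 = 0x3.
P3: E(K, 0x5) = 0xE; 0xA ⊕ 0xE = 0x4.
P4: E(K, 0xA) = 0x1; 0x0 ⊕ 0x1 = 0x1.
Blocks that differ from the original plaintext: P3, P4.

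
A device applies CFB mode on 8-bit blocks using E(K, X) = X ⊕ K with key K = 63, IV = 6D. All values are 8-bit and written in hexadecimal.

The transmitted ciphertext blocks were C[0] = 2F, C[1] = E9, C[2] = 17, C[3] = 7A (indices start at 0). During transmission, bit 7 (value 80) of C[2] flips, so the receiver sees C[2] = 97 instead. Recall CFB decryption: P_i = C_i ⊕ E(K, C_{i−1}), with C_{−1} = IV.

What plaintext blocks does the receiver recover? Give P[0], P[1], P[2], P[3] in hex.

Only C[2] changed, to 97. In CFB, a change in C_i flips the same bit in P_i and garbles P_{i+1}. Decrypting the received ciphertext:
P[0]: E(K, 6D) = 0E; 2F ⊕ 0E = 21.
P[1]: E(K, 2F) = 4C; E9 ⊕ 4C = A5.
P[2]: E(K, E9) = 8A; 97 ⊕ 8A = 1D.
P[3]: E(K, 97) = F4; 7A ⊕ F4 = 8E.
Blocks that differ from the original plaintext: P[2], P[3].

P[0] = 21, P[1] = A5, P[2] = 1D, P[3] = 8E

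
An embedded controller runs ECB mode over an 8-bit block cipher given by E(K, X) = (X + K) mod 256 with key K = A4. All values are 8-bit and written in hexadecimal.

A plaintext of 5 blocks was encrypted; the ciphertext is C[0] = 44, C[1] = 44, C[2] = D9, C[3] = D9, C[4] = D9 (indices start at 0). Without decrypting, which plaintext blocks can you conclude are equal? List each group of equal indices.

ECB encrypts each block independently with the same key, so equal ciphertext blocks imply equal plaintext blocks.
C[0] = C[1] = 44, so P[0] = P[1].
C[2] = C[3] = C[4] = D9, so P[2] = P[3] = P[4].

P[0] = P[1]; P[2] = P[3] = P[4]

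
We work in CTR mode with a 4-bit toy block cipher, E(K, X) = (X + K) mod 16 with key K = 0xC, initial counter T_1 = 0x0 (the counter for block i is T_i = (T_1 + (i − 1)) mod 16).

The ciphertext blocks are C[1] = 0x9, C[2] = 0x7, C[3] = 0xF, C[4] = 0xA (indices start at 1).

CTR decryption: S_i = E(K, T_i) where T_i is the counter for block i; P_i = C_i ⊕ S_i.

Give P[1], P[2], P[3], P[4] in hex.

P[1]: T = 0x0, S = E(K, T) = 0xC; 0x9 ⊕ 0xC = 0x5.
P[2]: T = 0x1, S = E(K, T) = 0xD; 0x7 ⊕ 0xD = 0xA.
P[3]: T = 0x2, S = E(K, T) = 0xE; 0xF ⊕ 0xE = 0x1.
P[4]: T = 0x3, S = E(K, T) = 0xF; 0xA ⊕ 0xF = 0x5.

P[1] = 0x5, P[2] = 0xA, P[3] = 0x1, P[4] = 0x5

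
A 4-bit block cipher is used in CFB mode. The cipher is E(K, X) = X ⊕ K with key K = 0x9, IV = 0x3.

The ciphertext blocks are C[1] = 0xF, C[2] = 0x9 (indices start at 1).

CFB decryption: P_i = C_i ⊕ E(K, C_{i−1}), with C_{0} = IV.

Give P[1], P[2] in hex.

P[1] = 0x5, P[2] = 0xF

P[1]: E(K, 0x3) = 0xA; 0xF ⊕ 0xA = 0x5.
P[2]: E(K, 0xF) = 0x6; 0x9 ⊕ 0x6 = 0xF.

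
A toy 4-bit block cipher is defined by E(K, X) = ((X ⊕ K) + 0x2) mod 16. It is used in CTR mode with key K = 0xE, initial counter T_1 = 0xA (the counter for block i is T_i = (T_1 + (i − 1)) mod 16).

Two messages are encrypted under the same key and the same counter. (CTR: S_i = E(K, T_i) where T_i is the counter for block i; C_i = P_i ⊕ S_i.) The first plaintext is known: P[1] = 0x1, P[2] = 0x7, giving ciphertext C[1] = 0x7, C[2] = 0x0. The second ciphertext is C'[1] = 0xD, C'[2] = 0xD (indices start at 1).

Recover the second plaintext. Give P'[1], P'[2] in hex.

In CTR with a reused counter, both messages share the same keystream S_i, so C_i ⊕ C'_i = P_i ⊕ P'_i and thus P'_i = P_i ⊕ C_i ⊕ C'_i.
P'[1]: 0x1 ⊕ 0x7 ⊕ 0xD = 0xB.
P'[2]: 0x7 ⊕ 0x0 ⊕ 0xD = 0xA.

P'[1] = 0xB, P'[2] = 0xA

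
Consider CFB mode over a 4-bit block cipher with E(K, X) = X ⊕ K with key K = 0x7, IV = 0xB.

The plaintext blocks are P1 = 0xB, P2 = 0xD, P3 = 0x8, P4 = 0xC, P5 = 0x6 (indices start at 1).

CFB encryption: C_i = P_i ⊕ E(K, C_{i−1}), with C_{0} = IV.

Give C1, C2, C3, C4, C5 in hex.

C1 = 0x7, C2 = 0xD, C3 = 0x2, C4 = 0x9, C5 = 0x8

C1: E(K, 0xB) = 0xC; 0xB ⊕ 0xC = 0x7.
C2: E(K, 0x7) = 0x0; 0xD ⊕ 0x0 = 0xD.
C3: E(K, 0xD) = 0xA; 0x8 ⊕ 0xA = 0x2.
C4: E(K, 0x2) = 0x5; 0xC ⊕ 0x5 = 0x9.
C5: E(K, 0x9) = 0xE; 0x6 ⊕ 0xE = 0x8.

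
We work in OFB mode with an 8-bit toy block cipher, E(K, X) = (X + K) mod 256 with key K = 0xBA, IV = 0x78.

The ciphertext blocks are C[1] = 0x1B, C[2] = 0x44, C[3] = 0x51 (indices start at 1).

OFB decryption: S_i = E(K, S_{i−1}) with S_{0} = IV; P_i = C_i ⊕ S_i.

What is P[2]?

P[2] = 0xA8

P[1]: S = E(K, 0x78) = 0x32; 0x1B ⊕ 0x32 = 0x29.
P[2]: S = E(K, 0x32) = 0xEC; 0x44 ⊕ 0xEC = 0xA8.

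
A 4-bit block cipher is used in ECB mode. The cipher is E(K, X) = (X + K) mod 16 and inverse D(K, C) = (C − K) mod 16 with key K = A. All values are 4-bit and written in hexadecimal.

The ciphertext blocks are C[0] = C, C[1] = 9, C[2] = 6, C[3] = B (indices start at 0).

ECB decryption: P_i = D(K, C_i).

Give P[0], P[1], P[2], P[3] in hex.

P[0]: D(K, C) = 2.
P[1]: D(K, 9) = F.
P[2]: D(K, 6) = C.
P[3]: D(K, B) = 1.

P[0] = 2, P[1] = F, P[2] = C, P[3] = 1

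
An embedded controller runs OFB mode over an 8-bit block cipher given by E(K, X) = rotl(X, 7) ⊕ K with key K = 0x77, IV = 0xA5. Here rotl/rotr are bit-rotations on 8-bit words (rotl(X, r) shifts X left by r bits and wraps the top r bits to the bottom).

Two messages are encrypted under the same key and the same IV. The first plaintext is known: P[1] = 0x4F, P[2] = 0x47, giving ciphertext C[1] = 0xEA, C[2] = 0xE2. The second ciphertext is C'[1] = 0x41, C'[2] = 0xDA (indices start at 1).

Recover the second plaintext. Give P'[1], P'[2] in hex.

P'[1] = 0xE4, P'[2] = 0x7F

In OFB with a reused IV, both messages share the same keystream S_i, so C_i ⊕ C'_i = P_i ⊕ P'_i and thus P'_i = P_i ⊕ C_i ⊕ C'_i.
P'[1]: 0x4F ⊕ 0xEA ⊕ 0x41 = 0xE4.
P'[2]: 0x47 ⊕ 0xE2 ⊕ 0xDA = 0x7F.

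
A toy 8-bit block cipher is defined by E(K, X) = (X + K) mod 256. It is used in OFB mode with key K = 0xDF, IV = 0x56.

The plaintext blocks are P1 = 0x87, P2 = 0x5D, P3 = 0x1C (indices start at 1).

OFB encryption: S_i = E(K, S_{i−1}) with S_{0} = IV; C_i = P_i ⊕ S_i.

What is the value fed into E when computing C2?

C1: S = E(K, 0x56) = 0x35; 0x87 ⊕ 0x35 = 0xB2.
C2: S = E(K, 0x35) = 0x14; 0x5D ⊕ 0x14 = 0x49.
So the input to E for block 2 is 0x35.

0x35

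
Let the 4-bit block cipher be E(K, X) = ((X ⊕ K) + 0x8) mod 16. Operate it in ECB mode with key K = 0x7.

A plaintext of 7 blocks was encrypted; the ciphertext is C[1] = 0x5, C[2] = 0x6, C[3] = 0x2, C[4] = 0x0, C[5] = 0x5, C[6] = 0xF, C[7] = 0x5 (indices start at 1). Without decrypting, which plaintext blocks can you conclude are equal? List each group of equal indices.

P[1] = P[5] = P[7]

ECB encrypts each block independently with the same key, so equal ciphertext blocks imply equal plaintext blocks.
C[1] = C[5] = C[7] = 0x5, so P[1] = P[5] = P[7].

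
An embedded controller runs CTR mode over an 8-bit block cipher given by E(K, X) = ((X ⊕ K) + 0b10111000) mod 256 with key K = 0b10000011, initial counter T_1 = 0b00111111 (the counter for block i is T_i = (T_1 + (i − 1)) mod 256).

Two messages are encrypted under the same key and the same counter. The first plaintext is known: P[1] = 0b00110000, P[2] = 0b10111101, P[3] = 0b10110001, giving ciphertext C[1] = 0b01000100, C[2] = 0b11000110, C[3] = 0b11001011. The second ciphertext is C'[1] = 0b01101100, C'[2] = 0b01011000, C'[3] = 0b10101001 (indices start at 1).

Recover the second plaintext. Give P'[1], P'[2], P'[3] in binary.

P'[1] = 0b00011000, P'[2] = 0b00100011, P'[3] = 0b11010011

In CTR with a reused counter, both messages share the same keystream S_i, so C_i ⊕ C'_i = P_i ⊕ P'_i and thus P'_i = P_i ⊕ C_i ⊕ C'_i.
P'[1]: 0b00110000 ⊕ 0b01000100 ⊕ 0b01101100 = 0b00011000.
P'[2]: 0b10111101 ⊕ 0b11000110 ⊕ 0b01011000 = 0b00100011.
P'[3]: 0b10110001 ⊕ 0b11001011 ⊕ 0b10101001 = 0b11010011.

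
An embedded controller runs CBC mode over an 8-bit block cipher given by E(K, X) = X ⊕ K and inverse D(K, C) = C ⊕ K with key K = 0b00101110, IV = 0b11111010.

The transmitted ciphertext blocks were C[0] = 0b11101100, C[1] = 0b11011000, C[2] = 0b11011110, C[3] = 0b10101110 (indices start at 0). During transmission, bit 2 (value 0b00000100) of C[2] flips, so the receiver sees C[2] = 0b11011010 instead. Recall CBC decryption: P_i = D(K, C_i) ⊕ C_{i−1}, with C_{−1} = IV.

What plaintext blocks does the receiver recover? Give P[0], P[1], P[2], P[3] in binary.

Only C[2] changed, to 0b11011010. In CBC, a change in C_i garbles P_i and flips the same bit in P_{i+1}. Decrypting the received ciphertext:
P[0]: D(K, 0b11101100) = 0b11000010; 0b11000010 ⊕ 0b11111010 = 0b00111000.
P[1]: D(K, 0b11011000) = 0b11110110; 0b11110110 ⊕ 0b11101100 = 0b00011010.
P[2]: D(K, 0b11011010) = 0b11110100; 0b11110100 ⊕ 0b11011000 = 0b00101100.
P[3]: D(K, 0b10101110) = 0b10000000; 0b10000000 ⊕ 0b11011010 = 0b01011010.
Blocks that differ from the original plaintext: P[2], P[3].

P[0] = 0b00111000, P[1] = 0b00011010, P[2] = 0b00101100, P[3] = 0b01011010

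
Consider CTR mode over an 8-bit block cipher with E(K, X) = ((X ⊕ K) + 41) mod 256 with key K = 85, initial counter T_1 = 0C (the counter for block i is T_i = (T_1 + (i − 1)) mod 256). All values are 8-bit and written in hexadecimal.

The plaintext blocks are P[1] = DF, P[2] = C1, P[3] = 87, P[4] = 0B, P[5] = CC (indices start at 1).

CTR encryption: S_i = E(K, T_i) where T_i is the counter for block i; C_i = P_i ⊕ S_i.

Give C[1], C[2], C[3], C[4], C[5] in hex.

C[1]: T = 0C, S = E(K, T) = CA; DF ⊕ CA = 15.
C[2]: T = 0D, S = E(K, T) = C9; C1 ⊕ C9 = 08.
C[3]: T = 0E, S = E(K, T) = CC; 87 ⊕ CC = 4B.
C[4]: T = 0F, S = E(K, T) = CB; 0B ⊕ CB = C0.
C[5]: T = 10, S = E(K, T) = D6; CC ⊕ D6 = 1A.

C[1] = 15, C[2] = 08, C[3] = 4B, C[4] = C0, C[5] = 1A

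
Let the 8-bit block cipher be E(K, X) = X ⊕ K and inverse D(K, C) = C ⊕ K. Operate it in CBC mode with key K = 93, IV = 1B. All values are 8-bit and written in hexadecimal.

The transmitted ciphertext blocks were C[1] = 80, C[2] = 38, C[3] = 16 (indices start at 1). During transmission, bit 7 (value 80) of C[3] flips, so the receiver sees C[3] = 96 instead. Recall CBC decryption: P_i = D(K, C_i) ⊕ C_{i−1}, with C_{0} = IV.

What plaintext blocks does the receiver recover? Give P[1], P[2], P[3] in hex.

P[1] = 08, P[2] = 2B, P[3] = 3D

Only C[3] changed, to 96. In CBC, a change in C_i garbles P_i and flips the same bit in P_{i+1}. Decrypting the received ciphertext:
P[1]: D(K, 80) = 13; 13 ⊕ 1B = 08.
P[2]: D(K, 38) = AB; AB ⊕ 80 = 2B.
P[3]: D(K, 96) = 05; 05 ⊕ 38 = 3D.
Blocks that differ from the original plaintext: P[3].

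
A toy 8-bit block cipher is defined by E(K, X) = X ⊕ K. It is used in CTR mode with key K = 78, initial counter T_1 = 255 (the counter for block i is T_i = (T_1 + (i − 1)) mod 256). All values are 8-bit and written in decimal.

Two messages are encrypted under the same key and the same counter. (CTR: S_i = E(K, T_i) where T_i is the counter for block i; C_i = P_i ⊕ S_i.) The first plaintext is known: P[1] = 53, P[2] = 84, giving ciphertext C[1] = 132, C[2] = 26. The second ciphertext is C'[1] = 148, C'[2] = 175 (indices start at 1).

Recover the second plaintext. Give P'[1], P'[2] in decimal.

P'[1] = 37, P'[2] = 225

In CTR with a reused counter, both messages share the same keystream S_i, so C_i ⊕ C'_i = P_i ⊕ P'_i and thus P'_i = P_i ⊕ C_i ⊕ C'_i.
P'[1]: 53 ⊕ 132 ⊕ 148 = 37.
P'[2]: 84 ⊕ 26 ⊕ 175 = 225.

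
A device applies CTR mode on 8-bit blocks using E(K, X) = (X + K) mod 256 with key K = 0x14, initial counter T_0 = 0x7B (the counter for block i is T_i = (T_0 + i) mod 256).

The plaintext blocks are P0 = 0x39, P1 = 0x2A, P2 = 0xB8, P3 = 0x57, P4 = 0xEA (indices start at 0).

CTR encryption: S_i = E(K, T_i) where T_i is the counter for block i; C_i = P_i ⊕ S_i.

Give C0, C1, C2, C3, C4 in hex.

C0: T = 0x7B, S = E(K, T) = 0x8F; 0x39 ⊕ 0x8F = 0xB6.
C1: T = 0x7C, S = E(K, T) = 0x90; 0x2A ⊕ 0x90 = 0xBA.
C2: T = 0x7D, S = E(K, T) = 0x91; 0xB8 ⊕ 0x91 = 0x29.
C3: T = 0x7E, S = E(K, T) = 0x92; 0x57 ⊕ 0x92 = 0xC5.
C4: T = 0x7F, S = E(K, T) = 0x93; 0xEA ⊕ 0x93 = 0x79.

C0 = 0xB6, C1 = 0xBA, C2 = 0x29, C3 = 0xC5, C4 = 0x79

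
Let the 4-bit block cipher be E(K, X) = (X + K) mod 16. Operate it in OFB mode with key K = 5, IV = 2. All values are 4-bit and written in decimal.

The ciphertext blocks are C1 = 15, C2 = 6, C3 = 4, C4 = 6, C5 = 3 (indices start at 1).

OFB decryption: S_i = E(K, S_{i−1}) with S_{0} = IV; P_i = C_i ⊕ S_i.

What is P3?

P3 = 5

P1: S = E(K, 2) = 7; 15 ⊕ 7 = 8.
P2: S = E(K, 7) = 12; 6 ⊕ 12 = 10.
P3: S = E(K, 12) = 1; 4 ⊕ 1 = 5.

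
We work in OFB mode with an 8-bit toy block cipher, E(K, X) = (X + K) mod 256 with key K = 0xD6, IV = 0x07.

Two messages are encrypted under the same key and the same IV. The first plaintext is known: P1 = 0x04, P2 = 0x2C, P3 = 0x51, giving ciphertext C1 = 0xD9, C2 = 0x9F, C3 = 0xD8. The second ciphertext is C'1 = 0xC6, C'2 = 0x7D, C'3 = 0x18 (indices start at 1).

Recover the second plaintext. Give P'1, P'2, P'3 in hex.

P'1 = 0x1B, P'2 = 0xCE, P'3 = 0x91

In OFB with a reused IV, both messages share the same keystream S_i, so C_i ⊕ C'_i = P_i ⊕ P'_i and thus P'_i = P_i ⊕ C_i ⊕ C'_i.
P'1: 0x04 ⊕ 0xD9 ⊕ 0xC6 = 0x1B.
P'2: 0x2C ⊕ 0x9F ⊕ 0x7D = 0xCE.
P'3: 0x51 ⊕ 0xD8 ⊕ 0x18 = 0x91.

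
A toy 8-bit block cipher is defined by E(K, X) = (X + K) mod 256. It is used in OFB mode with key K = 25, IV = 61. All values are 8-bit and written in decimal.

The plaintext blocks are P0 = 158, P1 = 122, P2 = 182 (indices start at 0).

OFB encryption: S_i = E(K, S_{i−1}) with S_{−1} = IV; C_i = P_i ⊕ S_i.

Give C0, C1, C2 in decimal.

C0: S = E(K, 61) = 86; 158 ⊕ 86 = 200.
C1: S = E(K, 86) = 111; 122 ⊕ 111 = 21.
C2: S = E(K, 111) = 136; 182 ⊕ 136 = 62.

C0 = 200, C1 = 21, C2 = 62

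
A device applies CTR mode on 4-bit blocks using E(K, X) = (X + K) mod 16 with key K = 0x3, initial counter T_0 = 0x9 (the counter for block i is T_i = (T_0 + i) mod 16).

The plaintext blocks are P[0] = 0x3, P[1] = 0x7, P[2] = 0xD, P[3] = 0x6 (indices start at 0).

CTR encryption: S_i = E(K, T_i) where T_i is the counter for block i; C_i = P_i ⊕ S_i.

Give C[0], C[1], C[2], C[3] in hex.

C[0]: T = 0x9, S = E(K, T) = 0xC; 0x3 ⊕ 0xC = 0xF.
C[1]: T = 0xA, S = E(K, T) = 0xD; 0x7 ⊕ 0xD = 0xA.
C[2]: T = 0xB, S = E(K, T) = 0xE; 0xD ⊕ 0xE = 0x3.
C[3]: T = 0xC, S = E(K, T) = 0xF; 0x6 ⊕ 0xF = 0x9.

C[0] = 0xF, C[1] = 0xA, C[2] = 0x3, C[3] = 0x9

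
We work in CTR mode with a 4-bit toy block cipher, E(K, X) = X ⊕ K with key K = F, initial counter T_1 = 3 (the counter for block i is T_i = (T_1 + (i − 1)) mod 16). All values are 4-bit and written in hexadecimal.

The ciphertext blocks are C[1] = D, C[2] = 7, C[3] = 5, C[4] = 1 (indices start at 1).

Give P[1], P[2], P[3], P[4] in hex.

P[1] = 1, P[2] = C, P[3] = F, P[4] = 8

CTR decryption: S_i = E(K, T_i) where T_i is the counter for block i; P_i = C_i ⊕ S_i.
P[1]: T = 3, S = E(K, T) = C; D ⊕ C = 1.
P[2]: T = 4, S = E(K, T) = B; 7 ⊕ B = C.
P[3]: T = 5, S = E(K, T) = A; 5 ⊕ A = F.
P[4]: T = 6, S = E(K, T) = 9; 1 ⊕ 9 = 8.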